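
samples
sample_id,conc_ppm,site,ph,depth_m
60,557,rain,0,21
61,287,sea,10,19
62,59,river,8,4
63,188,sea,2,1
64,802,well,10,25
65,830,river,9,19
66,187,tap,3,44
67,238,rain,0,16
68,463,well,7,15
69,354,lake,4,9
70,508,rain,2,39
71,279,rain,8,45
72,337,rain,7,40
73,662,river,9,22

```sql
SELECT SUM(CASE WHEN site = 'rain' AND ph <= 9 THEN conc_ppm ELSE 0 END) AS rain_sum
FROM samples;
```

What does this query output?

sample_id=60: ✓ → 557
sample_id=61: ✗
sample_id=62: ✗
sample_id=63: ✗
sample_id=64: ✗
sample_id=65: ✗
sample_id=66: ✗
sample_id=67: ✓ → 238
sample_id=68: ✗
sample_id=69: ✗
sample_id=70: ✓ → 508
sample_id=71: ✓ → 279
sample_id=72: ✓ → 337
sample_id=73: ✗
rain_sum = 557 + 238 + 508 + 279 + 337 = 1919

1919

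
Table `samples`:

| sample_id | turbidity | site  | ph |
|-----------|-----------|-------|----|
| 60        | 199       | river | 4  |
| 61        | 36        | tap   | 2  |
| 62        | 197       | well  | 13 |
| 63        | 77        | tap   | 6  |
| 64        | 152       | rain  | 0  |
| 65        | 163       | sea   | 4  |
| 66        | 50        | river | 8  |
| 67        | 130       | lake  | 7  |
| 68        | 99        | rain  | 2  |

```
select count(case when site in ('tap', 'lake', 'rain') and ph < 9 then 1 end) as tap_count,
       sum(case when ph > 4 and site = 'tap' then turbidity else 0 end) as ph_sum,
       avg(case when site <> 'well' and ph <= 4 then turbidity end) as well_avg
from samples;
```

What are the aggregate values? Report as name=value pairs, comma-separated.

[tap_count: site in ('tap', 'lake', 'rain') and ph < 9]
sample_id=60: ✗
sample_id=61: ✓ → 1
sample_id=62: ✗
sample_id=63: ✓ → 1
sample_id=64: ✓ → 1
sample_id=65: ✗
sample_id=66: ✗
sample_id=67: ✓ → 1
sample_id=68: ✓ → 1
tap_count = COUNT(1, 1, 1, 1, 1) = 5
—
[ph_sum: ph > 4 and site = 'tap']
sample_id=60: ✗
sample_id=61: ✗
sample_id=62: ✗
sample_id=63: ✓ → 77
sample_id=64: ✗
sample_id=65: ✗
sample_id=66: ✗
sample_id=67: ✗
sample_id=68: ✗
ph_sum = 77
—
[well_avg: site <> 'well' and ph <= 4]
sample_id=60: ✓ → 199
sample_id=61: ✓ → 36
sample_id=62: ✗
sample_id=63: ✗
sample_id=64: ✓ → 152
sample_id=65: ✓ → 163
sample_id=66: ✗
sample_id=67: ✗
sample_id=68: ✓ → 99
well_avg = (199 + 36 + 152 + 163 + 99) / 5 = 129.8

tap_count=5, ph_sum=77, well_avg=129.8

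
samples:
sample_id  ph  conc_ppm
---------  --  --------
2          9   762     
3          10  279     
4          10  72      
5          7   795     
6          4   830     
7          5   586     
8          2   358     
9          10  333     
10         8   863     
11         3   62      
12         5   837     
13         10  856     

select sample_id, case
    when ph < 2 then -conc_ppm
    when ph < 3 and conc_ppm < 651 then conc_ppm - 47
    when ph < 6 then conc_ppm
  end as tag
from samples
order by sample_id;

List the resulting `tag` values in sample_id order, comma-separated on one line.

sample_id=2: (no match → NULL) → NULL
sample_id=3: (no match → NULL) → NULL
sample_id=4: (no match → NULL) → NULL
sample_id=5: (no match → NULL) → NULL
sample_id=6: ph < 6 → 830
sample_id=7: ph < 6 → 586
sample_id=8: ph < 3 and conc_ppm < 651 → 311
sample_id=9: (no match → NULL) → NULL
sample_id=10: (no match → NULL) → NULL
sample_id=11: ph < 6 → 62
sample_id=12: ph < 6 → 837
sample_id=13: (no match → NULL) → NULL

NULL, NULL, NULL, NULL, 830, 586, 311, NULL, NULL, 62, 837, NULL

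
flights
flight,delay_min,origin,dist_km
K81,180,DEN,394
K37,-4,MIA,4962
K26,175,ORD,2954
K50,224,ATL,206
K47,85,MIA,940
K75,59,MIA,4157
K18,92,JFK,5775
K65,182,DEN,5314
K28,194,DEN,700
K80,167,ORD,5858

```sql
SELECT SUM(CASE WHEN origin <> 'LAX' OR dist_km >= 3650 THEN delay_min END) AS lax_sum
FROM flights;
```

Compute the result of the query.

1354

flight=K81: ✓ → 180
flight=K37: ✓ → -4
flight=K26: ✓ → 175
flight=K50: ✓ → 224
flight=K47: ✓ → 85
flight=K75: ✓ → 59
flight=K18: ✓ → 92
flight=K65: ✓ → 182
flight=K28: ✓ → 194
flight=K80: ✓ → 167
lax_sum = 180 + -4 + 175 + 224 + 85 + 59 + 92 + 182 + 194 + 167 = 1354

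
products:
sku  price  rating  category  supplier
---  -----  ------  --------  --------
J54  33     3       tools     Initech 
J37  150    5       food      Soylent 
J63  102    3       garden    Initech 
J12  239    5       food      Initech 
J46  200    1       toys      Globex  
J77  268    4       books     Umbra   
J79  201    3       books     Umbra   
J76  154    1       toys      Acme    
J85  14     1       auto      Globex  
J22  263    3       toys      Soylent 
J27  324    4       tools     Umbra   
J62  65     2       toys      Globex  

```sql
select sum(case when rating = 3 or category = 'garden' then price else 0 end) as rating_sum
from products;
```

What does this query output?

599

sku=J54: ✓ → 33
sku=J37: ✗
sku=J63: ✓ → 102
sku=J12: ✗
sku=J46: ✗
sku=J77: ✗
sku=J79: ✓ → 201
sku=J76: ✗
sku=J85: ✗
sku=J22: ✓ → 263
sku=J27: ✗
sku=J62: ✗
rating_sum = 33 + 102 + 201 + 263 = 599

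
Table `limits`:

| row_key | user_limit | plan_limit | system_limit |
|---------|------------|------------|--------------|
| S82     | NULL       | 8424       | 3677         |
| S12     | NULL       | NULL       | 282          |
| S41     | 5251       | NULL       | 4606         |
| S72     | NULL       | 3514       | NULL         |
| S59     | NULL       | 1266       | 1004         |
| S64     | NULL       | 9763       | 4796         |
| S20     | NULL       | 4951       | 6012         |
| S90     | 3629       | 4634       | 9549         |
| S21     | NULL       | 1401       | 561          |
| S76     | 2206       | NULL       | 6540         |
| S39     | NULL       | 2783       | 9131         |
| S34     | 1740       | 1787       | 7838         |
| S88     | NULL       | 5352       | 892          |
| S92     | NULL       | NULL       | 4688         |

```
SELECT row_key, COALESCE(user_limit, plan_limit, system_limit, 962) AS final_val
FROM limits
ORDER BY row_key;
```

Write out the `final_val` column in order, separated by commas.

row_key=S12: user_limit=NULL, plan_limit=NULL, system_limit=282 → 282
row_key=S20: user_limit=NULL, plan_limit=4951 → 4951
row_key=S21: user_limit=NULL, plan_limit=1401 → 1401
row_key=S34: user_limit=1740 → 1740
row_key=S39: user_limit=NULL, plan_limit=2783 → 2783
row_key=S41: user_limit=5251 → 5251
row_key=S59: user_limit=NULL, plan_limit=1266 → 1266
row_key=S64: user_limit=NULL, plan_limit=9763 → 9763
row_key=S72: user_limit=NULL, plan_limit=3514 → 3514
row_key=S76: user_limit=2206 → 2206
row_key=S82: user_limit=NULL, plan_limit=8424 → 8424
row_key=S88: user_limit=NULL, plan_limit=5352 → 5352
row_key=S90: user_limit=3629 → 3629
row_key=S92: user_limit=NULL, plan_limit=NULL, system_limit=4688 → 4688

282, 4951, 1401, 1740, 2783, 5251, 1266, 9763, 3514, 2206, 8424, 5352, 3629, 4688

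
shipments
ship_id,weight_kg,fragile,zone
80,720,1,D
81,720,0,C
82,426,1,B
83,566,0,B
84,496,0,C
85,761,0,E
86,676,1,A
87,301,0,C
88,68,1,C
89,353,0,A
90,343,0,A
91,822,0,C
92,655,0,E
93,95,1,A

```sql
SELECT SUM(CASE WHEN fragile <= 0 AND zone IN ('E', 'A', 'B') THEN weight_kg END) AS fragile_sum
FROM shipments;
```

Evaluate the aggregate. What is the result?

2678

ship_id=80: ✗
ship_id=81: ✗
ship_id=82: ✗
ship_id=83: ✓ → 566
ship_id=84: ✗
ship_id=85: ✓ → 761
ship_id=86: ✗
ship_id=87: ✗
ship_id=88: ✗
ship_id=89: ✓ → 353
ship_id=90: ✓ → 343
ship_id=91: ✗
ship_id=92: ✓ → 655
ship_id=93: ✗
fragile_sum = 566 + 761 + 353 + 343 + 655 = 2678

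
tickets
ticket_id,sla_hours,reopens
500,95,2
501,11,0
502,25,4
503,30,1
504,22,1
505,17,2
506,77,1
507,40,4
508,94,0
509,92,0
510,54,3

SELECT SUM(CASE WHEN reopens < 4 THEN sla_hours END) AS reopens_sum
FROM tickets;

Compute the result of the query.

492

ticket_id=500: ✓ → 95
ticket_id=501: ✓ → 11
ticket_id=502: ✗
ticket_id=503: ✓ → 30
ticket_id=504: ✓ → 22
ticket_id=505: ✓ → 17
ticket_id=506: ✓ → 77
ticket_id=507: ✗
ticket_id=508: ✓ → 94
ticket_id=509: ✓ → 92
ticket_id=510: ✓ → 54
reopens_sum = 95 + 11 + 30 + 22 + 17 + 77 + 94 + 92 + 54 = 492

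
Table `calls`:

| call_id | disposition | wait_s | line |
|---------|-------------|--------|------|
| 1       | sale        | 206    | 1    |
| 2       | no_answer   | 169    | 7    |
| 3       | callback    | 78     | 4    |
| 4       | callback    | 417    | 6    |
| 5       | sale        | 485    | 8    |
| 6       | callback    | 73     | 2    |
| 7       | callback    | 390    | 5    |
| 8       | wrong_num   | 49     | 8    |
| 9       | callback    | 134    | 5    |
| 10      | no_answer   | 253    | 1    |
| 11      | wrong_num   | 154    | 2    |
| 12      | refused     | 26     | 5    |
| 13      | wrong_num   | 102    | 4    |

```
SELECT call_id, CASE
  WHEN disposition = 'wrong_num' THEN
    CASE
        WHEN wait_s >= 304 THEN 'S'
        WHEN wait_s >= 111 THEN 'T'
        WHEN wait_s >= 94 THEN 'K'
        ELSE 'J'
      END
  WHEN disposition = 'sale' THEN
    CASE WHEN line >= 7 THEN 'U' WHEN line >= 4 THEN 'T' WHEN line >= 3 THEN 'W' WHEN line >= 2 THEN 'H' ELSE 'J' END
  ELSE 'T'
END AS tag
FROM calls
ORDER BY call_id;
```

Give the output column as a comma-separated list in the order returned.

call_id=1: disposition='sale' → inner[ELSE] → J
call_id=2: disposition='no_answer' → outer ELSE → T
call_id=3: disposition='callback' → outer ELSE → T
call_id=4: disposition='callback' → outer ELSE → T
call_id=5: disposition='sale' → inner[line >= 7] → U
call_id=6: disposition='callback' → outer ELSE → T
call_id=7: disposition='callback' → outer ELSE → T
call_id=8: disposition='wrong_num' → inner[ELSE] → J
call_id=9: disposition='callback' → outer ELSE → T
call_id=10: disposition='no_answer' → outer ELSE → T
call_id=11: disposition='wrong_num' → inner[wait_s >= 111] → T
call_id=12: disposition='refused' → outer ELSE → T
call_id=13: disposition='wrong_num' → inner[wait_s >= 94] → K

J, T, T, T, U, T, T, J, T, T, T, T, K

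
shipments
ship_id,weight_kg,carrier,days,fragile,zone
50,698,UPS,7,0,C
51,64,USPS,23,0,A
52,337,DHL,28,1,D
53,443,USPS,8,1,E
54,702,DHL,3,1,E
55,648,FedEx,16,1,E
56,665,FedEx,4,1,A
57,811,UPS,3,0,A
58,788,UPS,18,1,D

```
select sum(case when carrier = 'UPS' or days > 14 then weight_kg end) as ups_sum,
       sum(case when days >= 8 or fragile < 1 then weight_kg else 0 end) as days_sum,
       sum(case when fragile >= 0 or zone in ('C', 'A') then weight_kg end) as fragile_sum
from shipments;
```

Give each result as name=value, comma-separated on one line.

[ups_sum: carrier = 'UPS' or days > 14]
ship_id=50: ✓ → 698
ship_id=51: ✓ → 64
ship_id=52: ✓ → 337
ship_id=53: ✗
ship_id=54: ✗
ship_id=55: ✓ → 648
ship_id=56: ✗
ship_id=57: ✓ → 811
ship_id=58: ✓ → 788
ups_sum = 698 + 64 + 337 + 648 + 811 + 788 = 3346
—
[days_sum: days >= 8 or fragile < 1]
ship_id=50: ✓ → 698
ship_id=51: ✓ → 64
ship_id=52: ✓ → 337
ship_id=53: ✓ → 443
ship_id=54: ✗
ship_id=55: ✓ → 648
ship_id=56: ✗
ship_id=57: ✓ → 811
ship_id=58: ✓ → 788
days_sum = 698 + 64 + 337 + 443 + 648 + 811 + 788 = 3789
—
[fragile_sum: fragile >= 0 or zone in ('C', 'A')]
ship_id=50: ✓ → 698
ship_id=51: ✓ → 64
ship_id=52: ✓ → 337
ship_id=53: ✓ → 443
ship_id=54: ✓ → 702
ship_id=55: ✓ → 648
ship_id=56: ✓ → 665
ship_id=57: ✓ → 811
ship_id=58: ✓ → 788
fragile_sum = 698 + 64 + 337 + 443 + 702 + 648 + 665 + 811 + 788 = 5156

ups_sum=3346, days_sum=3789, fragile_sum=5156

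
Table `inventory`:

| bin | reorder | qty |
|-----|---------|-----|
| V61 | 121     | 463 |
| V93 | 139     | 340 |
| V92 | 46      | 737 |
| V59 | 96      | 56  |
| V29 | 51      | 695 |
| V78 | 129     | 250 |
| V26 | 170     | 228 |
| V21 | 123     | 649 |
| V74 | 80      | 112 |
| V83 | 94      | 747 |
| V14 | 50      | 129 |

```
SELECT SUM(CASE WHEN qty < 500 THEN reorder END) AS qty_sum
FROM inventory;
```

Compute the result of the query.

785

bin=V61: ✓ → 121
bin=V93: ✓ → 139
bin=V92: ✗
bin=V59: ✓ → 96
bin=V29: ✗
bin=V78: ✓ → 129
bin=V26: ✓ → 170
bin=V21: ✗
bin=V74: ✓ → 80
bin=V83: ✗
bin=V14: ✓ → 50
qty_sum = 121 + 139 + 96 + 129 + 170 + 80 + 50 = 785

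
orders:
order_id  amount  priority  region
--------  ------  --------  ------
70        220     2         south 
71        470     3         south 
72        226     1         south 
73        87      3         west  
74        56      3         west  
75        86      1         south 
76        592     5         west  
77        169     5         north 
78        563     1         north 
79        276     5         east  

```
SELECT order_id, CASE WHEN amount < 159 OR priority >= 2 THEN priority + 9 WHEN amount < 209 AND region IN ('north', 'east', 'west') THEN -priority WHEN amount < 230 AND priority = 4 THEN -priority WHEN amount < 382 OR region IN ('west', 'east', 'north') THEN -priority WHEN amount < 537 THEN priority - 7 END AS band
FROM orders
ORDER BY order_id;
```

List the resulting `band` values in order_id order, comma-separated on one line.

order_id=70: amount < 159 OR priority >= 2 → 11
order_id=71: amount < 159 OR priority >= 2 → 12
order_id=72: amount < 382 OR region IN ('west', 'east', 'north') → -1
order_id=73: amount < 159 OR priority >= 2 → 12
order_id=74: amount < 159 OR priority >= 2 → 12
order_id=75: amount < 159 OR priority >= 2 → 10
order_id=76: amount < 159 OR priority >= 2 → 14
order_id=77: amount < 159 OR priority >= 2 → 14
order_id=78: amount < 382 OR region IN ('west', 'east', 'north') → -1
order_id=79: amount < 159 OR priority >= 2 → 14

11, 12, -1, 12, 12, 10, 14, 14, -1, 14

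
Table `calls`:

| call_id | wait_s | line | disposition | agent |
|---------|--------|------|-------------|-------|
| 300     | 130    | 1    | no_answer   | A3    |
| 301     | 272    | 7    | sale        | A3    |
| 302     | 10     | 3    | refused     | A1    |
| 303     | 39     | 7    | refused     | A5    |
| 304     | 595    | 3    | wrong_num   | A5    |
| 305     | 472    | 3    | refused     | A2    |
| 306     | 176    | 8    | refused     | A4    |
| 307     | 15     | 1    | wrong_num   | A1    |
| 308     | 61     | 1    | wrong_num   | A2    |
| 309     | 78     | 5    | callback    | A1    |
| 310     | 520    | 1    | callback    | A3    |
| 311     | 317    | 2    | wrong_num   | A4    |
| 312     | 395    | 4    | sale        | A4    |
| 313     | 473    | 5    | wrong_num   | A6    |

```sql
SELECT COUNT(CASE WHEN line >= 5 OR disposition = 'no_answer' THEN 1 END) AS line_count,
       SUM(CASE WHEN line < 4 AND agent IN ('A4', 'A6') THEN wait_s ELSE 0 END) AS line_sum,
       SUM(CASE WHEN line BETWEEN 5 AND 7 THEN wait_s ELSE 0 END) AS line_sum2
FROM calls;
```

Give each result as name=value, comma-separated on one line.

line_count=6, line_sum=317, line_sum2=862

[line_count: line >= 5 OR disposition = 'no_answer']
call_id=300: ✓ → 1
call_id=301: ✓ → 1
call_id=302: ✗
call_id=303: ✓ → 1
call_id=304: ✗
call_id=305: ✗
call_id=306: ✓ → 1
call_id=307: ✗
call_id=308: ✗
call_id=309: ✓ → 1
call_id=310: ✗
call_id=311: ✗
call_id=312: ✗
call_id=313: ✓ → 1
line_count = COUNT(1, 1, 1, 1, 1, 1) = 6
—
[line_sum: line < 4 AND agent IN ('A4', 'A6')]
call_id=300: ✗
call_id=301: ✗
call_id=302: ✗
call_id=303: ✗
call_id=304: ✗
call_id=305: ✗
call_id=306: ✗
call_id=307: ✗
call_id=308: ✗
call_id=309: ✗
call_id=310: ✗
call_id=311: ✓ → 317
call_id=312: ✗
call_id=313: ✗
line_sum = 317
—
[line_sum2: line BETWEEN 5 AND 7]
call_id=300: ✗
call_id=301: ✓ → 272
call_id=302: ✗
call_id=303: ✓ → 39
call_id=304: ✗
call_id=305: ✗
call_id=306: ✗
call_id=307: ✗
call_id=308: ✗
call_id=309: ✓ → 78
call_id=310: ✗
call_id=311: ✗
call_id=312: ✗
call_id=313: ✓ → 473
line_sum2 = 272 + 39 + 78 + 473 = 862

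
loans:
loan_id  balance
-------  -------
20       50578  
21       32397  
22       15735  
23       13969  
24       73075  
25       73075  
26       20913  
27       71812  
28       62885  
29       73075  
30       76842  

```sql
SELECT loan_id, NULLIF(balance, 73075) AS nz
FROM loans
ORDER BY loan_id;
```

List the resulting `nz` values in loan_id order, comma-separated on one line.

50578, 32397, 15735, 13969, NULL, NULL, 20913, 71812, 62885, NULL, 76842

loan_id=20: balance=50578 vs 73075: differ → 50578
loan_id=21: balance=32397 vs 73075: differ → 32397
loan_id=22: balance=15735 vs 73075: differ → 15735
loan_id=23: balance=13969 vs 73075: differ → 13969
loan_id=24: balance=73075 vs 73075: equal → NULL
loan_id=25: balance=73075 vs 73075: equal → NULL
loan_id=26: balance=20913 vs 73075: differ → 20913
loan_id=27: balance=71812 vs 73075: differ → 71812
loan_id=28: balance=62885 vs 73075: differ → 62885
loan_id=29: balance=73075 vs 73075: equal → NULL
loan_id=30: balance=76842 vs 73075: differ → 76842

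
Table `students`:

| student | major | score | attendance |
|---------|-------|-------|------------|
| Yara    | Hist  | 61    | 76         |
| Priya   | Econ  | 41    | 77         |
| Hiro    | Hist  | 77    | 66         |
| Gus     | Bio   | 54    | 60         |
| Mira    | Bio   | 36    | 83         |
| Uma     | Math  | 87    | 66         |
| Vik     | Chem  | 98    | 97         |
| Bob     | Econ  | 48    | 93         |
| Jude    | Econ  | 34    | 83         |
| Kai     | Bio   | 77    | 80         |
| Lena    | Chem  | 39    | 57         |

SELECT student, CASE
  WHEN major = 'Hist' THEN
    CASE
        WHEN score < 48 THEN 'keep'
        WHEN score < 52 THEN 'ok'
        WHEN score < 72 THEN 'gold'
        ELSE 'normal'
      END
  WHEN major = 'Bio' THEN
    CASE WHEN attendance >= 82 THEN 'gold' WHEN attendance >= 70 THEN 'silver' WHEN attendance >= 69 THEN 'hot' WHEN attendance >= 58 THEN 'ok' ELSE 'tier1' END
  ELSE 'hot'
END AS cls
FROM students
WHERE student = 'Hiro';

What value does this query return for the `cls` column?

student = Hiro: major=Hist, score=77, attendance=66.
major='Hist' → inner[ELSE] → normal

normal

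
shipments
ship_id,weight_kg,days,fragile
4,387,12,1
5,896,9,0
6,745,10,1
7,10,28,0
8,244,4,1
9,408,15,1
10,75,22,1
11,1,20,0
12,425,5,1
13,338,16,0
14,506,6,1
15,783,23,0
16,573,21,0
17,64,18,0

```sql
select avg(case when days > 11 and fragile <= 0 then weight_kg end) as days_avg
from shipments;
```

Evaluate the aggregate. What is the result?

294.8333333333

ship_id=4: ✗
ship_id=5: ✗
ship_id=6: ✗
ship_id=7: ✓ → 10
ship_id=8: ✗
ship_id=9: ✗
ship_id=10: ✗
ship_id=11: ✓ → 1
ship_id=12: ✗
ship_id=13: ✓ → 338
ship_id=14: ✗
ship_id=15: ✓ → 783
ship_id=16: ✓ → 573
ship_id=17: ✓ → 64
days_avg = (10 + 1 + 338 + 783 + 573 + 64) / 6 = 294.8333333333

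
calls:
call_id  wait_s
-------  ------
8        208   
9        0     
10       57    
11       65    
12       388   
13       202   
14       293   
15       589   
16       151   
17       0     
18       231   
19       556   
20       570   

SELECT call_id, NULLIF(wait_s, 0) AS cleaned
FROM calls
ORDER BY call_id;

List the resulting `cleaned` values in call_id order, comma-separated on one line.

208, NULL, 57, 65, 388, 202, 293, 589, 151, NULL, 231, 556, 570

call_id=8: wait_s=208 vs 0: differ → 208
call_id=9: wait_s=0 vs 0: equal → NULL
call_id=10: wait_s=57 vs 0: differ → 57
call_id=11: wait_s=65 vs 0: differ → 65
call_id=12: wait_s=388 vs 0: differ → 388
call_id=13: wait_s=202 vs 0: differ → 202
call_id=14: wait_s=293 vs 0: differ → 293
call_id=15: wait_s=589 vs 0: differ → 589
call_id=16: wait_s=151 vs 0: differ → 151
call_id=17: wait_s=0 vs 0: equal → NULL
call_id=18: wait_s=231 vs 0: differ → 231
call_id=19: wait_s=556 vs 0: differ → 556
call_id=20: wait_s=570 vs 0: differ → 570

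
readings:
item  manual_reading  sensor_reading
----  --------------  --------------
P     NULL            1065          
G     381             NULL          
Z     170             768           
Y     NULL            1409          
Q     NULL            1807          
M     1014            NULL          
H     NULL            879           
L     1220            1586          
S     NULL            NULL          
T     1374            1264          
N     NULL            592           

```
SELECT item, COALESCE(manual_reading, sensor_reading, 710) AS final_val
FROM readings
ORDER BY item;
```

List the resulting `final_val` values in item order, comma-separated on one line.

381, 879, 1220, 1014, 592, 1065, 1807, 710, 1374, 1409, 170

item=G: manual_reading=381 → 381
item=H: manual_reading=NULL, sensor_reading=879 → 879
item=L: manual_reading=1220 → 1220
item=M: manual_reading=1014 → 1014
item=N: manual_reading=NULL, sensor_reading=592 → 592
item=P: manual_reading=NULL, sensor_reading=1065 → 1065
item=Q: manual_reading=NULL, sensor_reading=1807 → 1807
item=S: manual_reading=NULL, sensor_reading=NULL, → literal 710 → 710
item=T: manual_reading=1374 → 1374
item=Y: manual_reading=NULL, sensor_reading=1409 → 1409
item=Z: manual_reading=170 → 170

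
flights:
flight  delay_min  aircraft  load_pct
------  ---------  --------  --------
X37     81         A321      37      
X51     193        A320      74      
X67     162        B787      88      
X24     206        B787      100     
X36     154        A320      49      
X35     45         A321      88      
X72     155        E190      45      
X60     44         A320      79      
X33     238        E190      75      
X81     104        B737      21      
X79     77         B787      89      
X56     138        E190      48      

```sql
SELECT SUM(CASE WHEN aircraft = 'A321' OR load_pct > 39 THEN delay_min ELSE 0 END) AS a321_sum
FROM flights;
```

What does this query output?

1493

flight=X37: ✓ → 81
flight=X51: ✓ → 193
flight=X67: ✓ → 162
flight=X24: ✓ → 206
flight=X36: ✓ → 154
flight=X35: ✓ → 45
flight=X72: ✓ → 155
flight=X60: ✓ → 44
flight=X33: ✓ → 238
flight=X81: ✗
flight=X79: ✓ → 77
flight=X56: ✓ → 138
a321_sum = 81 + 193 + 162 + 206 + 154 + 45 + 155 + 44 + 238 + 77 + 138 = 1493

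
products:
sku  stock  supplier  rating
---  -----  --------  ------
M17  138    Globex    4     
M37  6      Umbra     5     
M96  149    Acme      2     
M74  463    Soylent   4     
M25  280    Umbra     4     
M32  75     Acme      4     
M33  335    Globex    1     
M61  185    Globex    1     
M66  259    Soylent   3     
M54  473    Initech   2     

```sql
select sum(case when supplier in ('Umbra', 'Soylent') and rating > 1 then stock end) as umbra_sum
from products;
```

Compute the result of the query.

sku=M17: ✗
sku=M37: ✓ → 6
sku=M96: ✗
sku=M74: ✓ → 463
sku=M25: ✓ → 280
sku=M32: ✗
sku=M33: ✗
sku=M61: ✗
sku=M66: ✓ → 259
sku=M54: ✗
umbra_sum = 6 + 463 + 280 + 259 = 1008

1008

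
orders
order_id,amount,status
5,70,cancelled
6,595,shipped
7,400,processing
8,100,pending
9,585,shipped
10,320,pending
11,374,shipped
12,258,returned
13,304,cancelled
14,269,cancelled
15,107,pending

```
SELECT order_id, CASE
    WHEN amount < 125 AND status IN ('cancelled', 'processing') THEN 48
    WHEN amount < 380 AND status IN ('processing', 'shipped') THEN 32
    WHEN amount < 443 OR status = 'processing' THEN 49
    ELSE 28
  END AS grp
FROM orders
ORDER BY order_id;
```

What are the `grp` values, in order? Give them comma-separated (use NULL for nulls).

48, 28, 49, 49, 28, 49, 32, 49, 49, 49, 49

order_id=5: amount < 125 AND status IN ('cancelled', 'processing') → 48
order_id=6: ELSE → 28
order_id=7: amount < 443 OR status = 'processing' → 49
order_id=8: amount < 443 OR status = 'processing' → 49
order_id=9: ELSE → 28
order_id=10: amount < 443 OR status = 'processing' → 49
order_id=11: amount < 380 AND status IN ('processing', 'shipped') → 32
order_id=12: amount < 443 OR status = 'processing' → 49
order_id=13: amount < 443 OR status = 'processing' → 49
order_id=14: amount < 443 OR status = 'processing' → 49
order_id=15: amount < 443 OR status = 'processing' → 49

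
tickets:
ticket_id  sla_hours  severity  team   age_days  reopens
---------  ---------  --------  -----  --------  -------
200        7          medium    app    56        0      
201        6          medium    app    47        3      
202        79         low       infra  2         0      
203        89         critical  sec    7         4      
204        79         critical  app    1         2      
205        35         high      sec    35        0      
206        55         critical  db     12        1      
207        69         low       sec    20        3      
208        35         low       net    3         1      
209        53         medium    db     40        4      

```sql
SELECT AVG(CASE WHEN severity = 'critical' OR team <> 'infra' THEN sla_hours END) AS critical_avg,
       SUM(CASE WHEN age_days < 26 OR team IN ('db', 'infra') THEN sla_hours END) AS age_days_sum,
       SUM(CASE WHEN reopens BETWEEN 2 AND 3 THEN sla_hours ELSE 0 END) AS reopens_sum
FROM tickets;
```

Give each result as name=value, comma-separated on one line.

[critical_avg: severity = 'critical' OR team <> 'infra']
ticket_id=200: ✓ → 7
ticket_id=201: ✓ → 6
ticket_id=202: ✗
ticket_id=203: ✓ → 89
ticket_id=204: ✓ → 79
ticket_id=205: ✓ → 35
ticket_id=206: ✓ → 55
ticket_id=207: ✓ → 69
ticket_id=208: ✓ → 35
ticket_id=209: ✓ → 53
critical_avg = (7 + 6 + 89 + 79 + 35 + 55 + 69 + 35 + 53) / 9 = 47.5555555556
—
[age_days_sum: age_days < 26 OR team IN ('db', 'infra')]
ticket_id=200: ✗
ticket_id=201: ✗
ticket_id=202: ✓ → 79
ticket_id=203: ✓ → 89
ticket_id=204: ✓ → 79
ticket_id=205: ✗
ticket_id=206: ✓ → 55
ticket_id=207: ✓ → 69
ticket_id=208: ✓ → 35
ticket_id=209: ✓ → 53
age_days_sum = 79 + 89 + 79 + 55 + 69 + 35 + 53 = 459
—
[reopens_sum: reopens BETWEEN 2 AND 3]
ticket_id=200: ✗
ticket_id=201: ✓ → 6
ticket_id=202: ✗
ticket_id=203: ✗
ticket_id=204: ✓ → 79
ticket_id=205: ✗
ticket_id=206: ✗
ticket_id=207: ✓ → 69
ticket_id=208: ✗
ticket_id=209: ✗
reopens_sum = 6 + 79 + 69 = 154

critical_avg=47.5555555556, age_days_sum=459, reopens_sum=154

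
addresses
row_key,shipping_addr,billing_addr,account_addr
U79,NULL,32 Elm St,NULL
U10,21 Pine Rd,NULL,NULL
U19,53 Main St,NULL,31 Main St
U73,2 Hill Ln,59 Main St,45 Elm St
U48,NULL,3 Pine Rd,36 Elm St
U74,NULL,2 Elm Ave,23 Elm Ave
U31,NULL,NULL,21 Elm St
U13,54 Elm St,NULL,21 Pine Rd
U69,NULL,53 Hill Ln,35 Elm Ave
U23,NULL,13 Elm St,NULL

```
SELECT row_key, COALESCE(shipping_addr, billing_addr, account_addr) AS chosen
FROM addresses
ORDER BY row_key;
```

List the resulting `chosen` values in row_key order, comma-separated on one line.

21 Pine Rd, 54 Elm St, 53 Main St, 13 Elm St, 21 Elm St, 3 Pine Rd, 53 Hill Ln, 2 Hill Ln, 2 Elm Ave, 32 Elm St

row_key=U10: shipping_addr=21 Pine Rd → 21 Pine Rd
row_key=U13: shipping_addr=54 Elm St → 54 Elm St
row_key=U19: shipping_addr=53 Main St → 53 Main St
row_key=U23: shipping_addr=NULL, billing_addr=13 Elm St → 13 Elm St
row_key=U31: shipping_addr=NULL, billing_addr=NULL, account_addr=21 Elm St → 21 Elm St
row_key=U48: shipping_addr=NULL, billing_addr=3 Pine Rd → 3 Pine Rd
row_key=U69: shipping_addr=NULL, billing_addr=53 Hill Ln → 53 Hill Ln
row_key=U73: shipping_addr=2 Hill Ln → 2 Hill Ln
row_key=U74: shipping_addr=NULL, billing_addr=2 Elm Ave → 2 Elm Ave
row_key=U79: shipping_addr=NULL, billing_addr=32 Elm St → 32 Elm St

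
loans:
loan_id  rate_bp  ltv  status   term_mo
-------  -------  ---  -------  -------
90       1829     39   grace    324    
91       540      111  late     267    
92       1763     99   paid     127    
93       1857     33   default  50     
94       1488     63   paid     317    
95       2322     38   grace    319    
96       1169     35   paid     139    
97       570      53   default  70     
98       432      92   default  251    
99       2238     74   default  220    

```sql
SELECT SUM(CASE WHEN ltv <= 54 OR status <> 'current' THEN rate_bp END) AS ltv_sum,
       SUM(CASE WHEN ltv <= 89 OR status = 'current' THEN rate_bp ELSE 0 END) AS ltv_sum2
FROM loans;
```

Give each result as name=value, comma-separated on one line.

[ltv_sum: ltv <= 54 OR status <> 'current']
loan_id=90: ✓ → 1829
loan_id=91: ✓ → 540
loan_id=92: ✓ → 1763
loan_id=93: ✓ → 1857
loan_id=94: ✓ → 1488
loan_id=95: ✓ → 2322
loan_id=96: ✓ → 1169
loan_id=97: ✓ → 570
loan_id=98: ✓ → 432
loan_id=99: ✓ → 2238
ltv_sum = 1829 + 540 + 1763 + 1857 + 1488 + 2322 + 1169 + 570 + 432 + 2238 = 14208
—
[ltv_sum2: ltv <= 89 OR status = 'current']
loan_id=90: ✓ → 1829
loan_id=91: ✗
loan_id=92: ✗
loan_id=93: ✓ → 1857
loan_id=94: ✓ → 1488
loan_id=95: ✓ → 2322
loan_id=96: ✓ → 1169
loan_id=97: ✓ → 570
loan_id=98: ✗
loan_id=99: ✓ → 2238
ltv_sum2 = 1829 + 1857 + 1488 + 2322 + 1169 + 570 + 2238 = 11473

ltv_sum=14208, ltv_sum2=11473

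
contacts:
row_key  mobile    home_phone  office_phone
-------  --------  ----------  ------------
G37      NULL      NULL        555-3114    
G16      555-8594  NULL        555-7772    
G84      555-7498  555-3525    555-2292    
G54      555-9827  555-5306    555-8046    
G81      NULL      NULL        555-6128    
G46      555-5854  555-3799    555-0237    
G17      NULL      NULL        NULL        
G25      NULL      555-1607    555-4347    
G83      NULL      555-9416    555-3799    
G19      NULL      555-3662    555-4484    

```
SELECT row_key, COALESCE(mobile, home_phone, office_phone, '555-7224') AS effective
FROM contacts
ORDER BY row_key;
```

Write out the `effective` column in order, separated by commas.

555-8594, 555-7224, 555-3662, 555-1607, 555-3114, 555-5854, 555-9827, 555-6128, 555-9416, 555-7498

row_key=G16: mobile=555-8594 → 555-8594
row_key=G17: mobile=NULL, home_phone=NULL, office_phone=NULL, → literal 555-7224 → 555-7224
row_key=G19: mobile=NULL, home_phone=555-3662 → 555-3662
row_key=G25: mobile=NULL, home_phone=555-1607 → 555-1607
row_key=G37: mobile=NULL, home_phone=NULL, office_phone=555-3114 → 555-3114
row_key=G46: mobile=555-5854 → 555-5854
row_key=G54: mobile=555-9827 → 555-9827
row_key=G81: mobile=NULL, home_phone=NULL, office_phone=555-6128 → 555-6128
row_key=G83: mobile=NULL, home_phone=555-9416 → 555-9416
row_key=G84: mobile=555-7498 → 555-7498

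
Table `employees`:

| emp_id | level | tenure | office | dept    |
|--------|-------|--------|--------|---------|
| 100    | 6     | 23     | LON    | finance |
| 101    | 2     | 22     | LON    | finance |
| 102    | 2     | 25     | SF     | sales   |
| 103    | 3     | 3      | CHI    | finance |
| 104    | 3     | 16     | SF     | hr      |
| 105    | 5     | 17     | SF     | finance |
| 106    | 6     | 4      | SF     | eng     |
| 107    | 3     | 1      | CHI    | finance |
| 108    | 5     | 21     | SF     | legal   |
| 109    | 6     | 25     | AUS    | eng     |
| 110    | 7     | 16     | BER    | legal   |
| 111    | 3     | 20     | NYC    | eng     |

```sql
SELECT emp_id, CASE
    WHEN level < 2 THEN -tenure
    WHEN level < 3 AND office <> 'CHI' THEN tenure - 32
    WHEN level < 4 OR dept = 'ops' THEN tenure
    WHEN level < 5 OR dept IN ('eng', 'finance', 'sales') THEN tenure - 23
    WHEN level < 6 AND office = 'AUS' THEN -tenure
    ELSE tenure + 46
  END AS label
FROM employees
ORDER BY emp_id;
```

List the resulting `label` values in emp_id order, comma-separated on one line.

emp_id=100: level < 5 OR dept IN ('eng', 'finance', 'sales') → 0
emp_id=101: level < 3 AND office <> 'CHI' → -10
emp_id=102: level < 3 AND office <> 'CHI' → -7
emp_id=103: level < 4 OR dept = 'ops' → 3
emp_id=104: level < 4 OR dept = 'ops' → 16
emp_id=105: level < 5 OR dept IN ('eng', 'finance', 'sales') → -6
emp_id=106: level < 5 OR dept IN ('eng', 'finance', 'sales') → -19
emp_id=107: level < 4 OR dept = 'ops' → 1
emp_id=108: ELSE → 67
emp_id=109: level < 5 OR dept IN ('eng', 'finance', 'sales') → 2
emp_id=110: ELSE → 62
emp_id=111: level < 4 OR dept = 'ops' → 20

0, -10, -7, 3, 16, -6, -19, 1, 67, 2, 62, 20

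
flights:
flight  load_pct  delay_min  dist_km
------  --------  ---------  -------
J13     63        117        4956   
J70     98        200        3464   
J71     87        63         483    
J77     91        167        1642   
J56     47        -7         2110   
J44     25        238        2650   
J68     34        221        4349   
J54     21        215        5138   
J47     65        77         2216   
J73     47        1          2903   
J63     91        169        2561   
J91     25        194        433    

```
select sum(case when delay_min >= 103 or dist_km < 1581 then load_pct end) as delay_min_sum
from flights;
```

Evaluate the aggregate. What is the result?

535

flight=J13: ✓ → 63
flight=J70: ✓ → 98
flight=J71: ✓ → 87
flight=J77: ✓ → 91
flight=J56: ✗
flight=J44: ✓ → 25
flight=J68: ✓ → 34
flight=J54: ✓ → 21
flight=J47: ✗
flight=J73: ✗
flight=J63: ✓ → 91
flight=J91: ✓ → 25
delay_min_sum = 63 + 98 + 87 + 91 + 25 + 34 + 21 + 91 + 25 = 535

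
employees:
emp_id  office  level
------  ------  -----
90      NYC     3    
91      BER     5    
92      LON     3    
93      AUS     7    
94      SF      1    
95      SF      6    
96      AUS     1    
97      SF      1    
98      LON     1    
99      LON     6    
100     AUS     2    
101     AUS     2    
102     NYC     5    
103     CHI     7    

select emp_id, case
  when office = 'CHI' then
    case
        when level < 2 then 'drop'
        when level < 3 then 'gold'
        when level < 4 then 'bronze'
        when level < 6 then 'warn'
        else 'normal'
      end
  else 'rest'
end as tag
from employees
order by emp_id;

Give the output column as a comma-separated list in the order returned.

emp_id=90: office='NYC' → outer ELSE → rest
emp_id=91: office='BER' → outer ELSE → rest
emp_id=92: office='LON' → outer ELSE → rest
emp_id=93: office='AUS' → outer ELSE → rest
emp_id=94: office='SF' → outer ELSE → rest
emp_id=95: office='SF' → outer ELSE → rest
emp_id=96: office='AUS' → outer ELSE → rest
emp_id=97: office='SF' → outer ELSE → rest
emp_id=98: office='LON' → outer ELSE → rest
emp_id=99: office='LON' → outer ELSE → rest
emp_id=100: office='AUS' → outer ELSE → rest
emp_id=101: office='AUS' → outer ELSE → rest
emp_id=102: office='NYC' → outer ELSE → rest
emp_id=103: office='CHI' → inner[ELSE] → normal

rest, rest, rest, rest, rest, rest, rest, rest, rest, rest, rest, rest, rest, normal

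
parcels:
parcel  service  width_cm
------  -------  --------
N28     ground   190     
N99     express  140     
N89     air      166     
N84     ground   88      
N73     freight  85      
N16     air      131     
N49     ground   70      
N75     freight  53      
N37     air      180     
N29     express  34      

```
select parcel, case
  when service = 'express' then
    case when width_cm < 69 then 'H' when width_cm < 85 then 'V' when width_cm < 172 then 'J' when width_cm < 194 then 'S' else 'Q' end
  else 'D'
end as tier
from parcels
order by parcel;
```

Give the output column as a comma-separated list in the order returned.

parcel=N16: service='air' → outer ELSE → D
parcel=N28: service='ground' → outer ELSE → D
parcel=N29: service='express' → inner[width_cm < 69] → H
parcel=N37: service='air' → outer ELSE → D
parcel=N49: service='ground' → outer ELSE → D
parcel=N73: service='freight' → outer ELSE → D
parcel=N75: service='freight' → outer ELSE → D
parcel=N84: service='ground' → outer ELSE → D
parcel=N89: service='air' → outer ELSE → D
parcel=N99: service='express' → inner[width_cm < 172] → J

D, D, H, D, D, D, D, D, D, J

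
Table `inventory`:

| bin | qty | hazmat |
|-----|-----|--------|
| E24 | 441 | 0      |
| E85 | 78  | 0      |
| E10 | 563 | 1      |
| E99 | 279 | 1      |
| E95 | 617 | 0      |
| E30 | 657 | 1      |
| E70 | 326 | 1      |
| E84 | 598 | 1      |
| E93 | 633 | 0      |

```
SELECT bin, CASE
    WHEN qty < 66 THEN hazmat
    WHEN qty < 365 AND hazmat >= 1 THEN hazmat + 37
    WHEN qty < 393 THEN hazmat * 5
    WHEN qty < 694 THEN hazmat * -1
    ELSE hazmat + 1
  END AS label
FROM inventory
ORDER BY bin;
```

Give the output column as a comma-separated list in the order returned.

-1, 0, -1, 38, -1, 0, 0, 0, 38

bin=E10: qty < 694 → -1
bin=E24: qty < 694 → 0
bin=E30: qty < 694 → -1
bin=E70: qty < 365 AND hazmat >= 1 → 38
bin=E84: qty < 694 → -1
bin=E85: qty < 393 → 0
bin=E93: qty < 694 → 0
bin=E95: qty < 694 → 0
bin=E99: qty < 365 AND hazmat >= 1 → 38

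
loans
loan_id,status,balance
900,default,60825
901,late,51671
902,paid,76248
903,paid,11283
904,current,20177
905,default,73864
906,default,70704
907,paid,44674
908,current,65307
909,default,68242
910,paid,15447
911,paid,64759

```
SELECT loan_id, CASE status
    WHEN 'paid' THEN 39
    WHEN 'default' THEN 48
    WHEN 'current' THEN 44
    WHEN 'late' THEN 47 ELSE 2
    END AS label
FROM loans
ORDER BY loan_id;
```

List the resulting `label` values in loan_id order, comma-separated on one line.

48, 47, 39, 39, 44, 48, 48, 39, 44, 48, 39, 39

loan_id=900: status='default' → 48
loan_id=901: status='late' → 47
loan_id=902: status='paid' → 39
loan_id=903: status='paid' → 39
loan_id=904: status='current' → 44
loan_id=905: status='default' → 48
loan_id=906: status='default' → 48
loan_id=907: status='paid' → 39
loan_id=908: status='current' → 44
loan_id=909: status='default' → 48
loan_id=910: status='paid' → 39
loan_id=911: status='paid' → 39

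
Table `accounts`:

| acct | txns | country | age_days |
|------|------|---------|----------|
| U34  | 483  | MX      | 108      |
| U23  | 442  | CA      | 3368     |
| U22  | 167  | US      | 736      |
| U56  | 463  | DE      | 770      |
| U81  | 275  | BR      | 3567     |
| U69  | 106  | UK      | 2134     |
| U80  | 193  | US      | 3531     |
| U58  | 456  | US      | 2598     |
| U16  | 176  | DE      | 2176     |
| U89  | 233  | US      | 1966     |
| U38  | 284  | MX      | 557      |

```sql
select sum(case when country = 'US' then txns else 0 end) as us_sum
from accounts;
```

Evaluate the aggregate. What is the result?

acct=U34: ✗
acct=U23: ✗
acct=U22: ✓ → 167
acct=U56: ✗
acct=U81: ✗
acct=U69: ✗
acct=U80: ✓ → 193
acct=U58: ✓ → 456
acct=U16: ✗
acct=U89: ✓ → 233
acct=U38: ✗
us_sum = 167 + 193 + 456 + 233 = 1049

1049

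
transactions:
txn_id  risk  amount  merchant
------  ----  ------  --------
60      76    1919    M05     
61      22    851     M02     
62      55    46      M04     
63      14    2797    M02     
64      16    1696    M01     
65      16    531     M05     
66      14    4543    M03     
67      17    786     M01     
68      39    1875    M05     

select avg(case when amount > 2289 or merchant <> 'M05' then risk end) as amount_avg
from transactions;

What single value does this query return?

txn_id=60: ✗
txn_id=61: ✓ → 22
txn_id=62: ✓ → 55
txn_id=63: ✓ → 14
txn_id=64: ✓ → 16
txn_id=65: ✗
txn_id=66: ✓ → 14
txn_id=67: ✓ → 17
txn_id=68: ✗
amount_avg = (22 + 55 + 14 + 16 + 14 + 17) / 6 = 23

23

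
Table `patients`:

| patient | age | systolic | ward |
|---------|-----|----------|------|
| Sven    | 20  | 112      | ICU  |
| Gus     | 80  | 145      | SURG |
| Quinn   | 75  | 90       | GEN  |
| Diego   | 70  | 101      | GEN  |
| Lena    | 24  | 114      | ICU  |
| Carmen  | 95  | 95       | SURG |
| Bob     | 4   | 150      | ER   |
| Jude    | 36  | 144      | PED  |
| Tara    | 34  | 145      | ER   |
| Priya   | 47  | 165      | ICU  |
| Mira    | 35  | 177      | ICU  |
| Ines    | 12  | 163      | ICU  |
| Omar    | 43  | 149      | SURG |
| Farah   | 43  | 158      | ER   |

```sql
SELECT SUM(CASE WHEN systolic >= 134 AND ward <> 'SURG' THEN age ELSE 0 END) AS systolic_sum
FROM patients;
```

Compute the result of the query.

211

patient=Sven: ✗
patient=Gus: ✗
patient=Quinn: ✗
patient=Diego: ✗
patient=Lena: ✗
patient=Carmen: ✗
patient=Bob: ✓ → 4
patient=Jude: ✓ → 36
patient=Tara: ✓ → 34
patient=Priya: ✓ → 47
patient=Mira: ✓ → 35
patient=Ines: ✓ → 12
patient=Omar: ✗
patient=Farah: ✓ → 43
systolic_sum = 4 + 36 + 34 + 47 + 35 + 12 + 43 = 211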